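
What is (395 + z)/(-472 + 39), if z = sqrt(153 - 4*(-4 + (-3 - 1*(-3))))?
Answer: -408/433 ≈ -0.94226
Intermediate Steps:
z = 13 (z = sqrt(153 - 4*(-4 + (-3 + 3))) = sqrt(153 - 4*(-4 + 0)) = sqrt(153 - 4*(-4)) = sqrt(153 + 16) = sqrt(169) = 13)
(395 + z)/(-472 + 39) = (395 + 13)/(-472 + 39) = 408/(-433) = 408*(-1/433) = -408/433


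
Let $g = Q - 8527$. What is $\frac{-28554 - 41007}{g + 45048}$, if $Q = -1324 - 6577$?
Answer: $- \frac{7729}{3180} \approx -2.4305$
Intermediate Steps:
$Q = -7901$
$g = -16428$ ($g = -7901 - 8527 = -16428$)
$\frac{-28554 - 41007}{g + 45048} = \frac{-28554 - 41007}{-16428 + 45048} = - \frac{69561}{28620} = \left(-69561\right) \frac{1}{28620} = - \frac{7729}{3180}$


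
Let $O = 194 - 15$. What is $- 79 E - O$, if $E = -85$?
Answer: $6536$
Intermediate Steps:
$O = 179$ ($O = 194 - 15 = 179$)
$- 79 E - O = \left(-79\right) \left(-85\right) - 179 = 6715 - 179 = 6536$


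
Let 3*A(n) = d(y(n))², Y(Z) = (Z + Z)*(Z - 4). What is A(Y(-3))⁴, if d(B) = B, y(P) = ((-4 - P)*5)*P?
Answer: 936121009842442766361600000000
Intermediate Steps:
y(P) = P*(-20 - 5*P) (y(P) = (-20 - 5*P)*P = P*(-20 - 5*P))
Y(Z) = 2*Z*(-4 + Z) (Y(Z) = (2*Z)*(-4 + Z) = 2*Z*(-4 + Z))
A(n) = 25*n²*(4 + n)²/3 (A(n) = (-5*n*(4 + n))²/3 = (25*n²*(4 + n)²)/3 = 25*n²*(4 + n)²/3)
A(Y(-3))⁴ = (25*(2*(-3)*(-4 - 3))²*(4 + 2*(-3)*(-4 - 3))²/3)⁴ = (25*(2*(-3)*(-7))²*(4 + 2*(-3)*(-7))²/3)⁴ = ((25/3)*42²*(4 + 42)²)⁴ = ((25/3)*1764*46²)⁴ = ((25/3)*1764*2116)⁴ = 31105200⁴ = 936121009842442766361600000000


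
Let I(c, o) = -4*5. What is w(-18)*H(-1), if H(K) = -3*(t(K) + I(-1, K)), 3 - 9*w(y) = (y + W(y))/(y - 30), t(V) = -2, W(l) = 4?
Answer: 715/36 ≈ 19.861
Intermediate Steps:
I(c, o) = -20
w(y) = ⅓ - (4 + y)/(9*(-30 + y)) (w(y) = ⅓ - (y + 4)/(9*(y - 30)) = ⅓ - (4 + y)/(9*(-30 + y)))
H(K) = 66 (H(K) = -3*(-2 - 20) = -3*(-22) = 66)
w(-18)*H(-1) = (2*(-47 - 18)/(9*(-30 - 18)))*66 = ((2/9)*(-65)/(-48))*66 = ((2/9)*(-1/48)*(-65))*66 = (65/216)*66 = 715/36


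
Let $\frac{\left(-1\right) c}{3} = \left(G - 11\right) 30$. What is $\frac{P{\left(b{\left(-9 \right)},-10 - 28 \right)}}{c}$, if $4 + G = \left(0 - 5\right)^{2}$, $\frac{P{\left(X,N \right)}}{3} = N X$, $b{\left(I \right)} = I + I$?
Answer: $- \frac{57}{25} \approx -2.28$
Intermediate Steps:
$b{\left(I \right)} = 2 I$
$P{\left(X,N \right)} = 3 N X$
$G = 21$ ($G = -4 + \left(0 - 5\right)^{2} = -4 + \left(-5\right)^{2} = -4 + 25 = 21$)
$c = -900$ ($c = - 3 \left(21 - 11\right) 30 = - 3 \cdot 10 \cdot 30 = \left(-3\right) 300 = -900$)
$\frac{P{\left(b{\left(-9 \right)},-10 - 28 \right)}}{c} = \frac{3 \left(-10 - 28\right) 2 \left(-9\right)}{-900} = 3 \left(-10 - 28\right) \left(-18\right) \left(- \frac{1}{900}\right) = 3 \left(-38\right) \left(-18\right) \left(- \frac{1}{900}\right) = 2052 \left(- \frac{1}{900}\right) = - \frac{57}{25}$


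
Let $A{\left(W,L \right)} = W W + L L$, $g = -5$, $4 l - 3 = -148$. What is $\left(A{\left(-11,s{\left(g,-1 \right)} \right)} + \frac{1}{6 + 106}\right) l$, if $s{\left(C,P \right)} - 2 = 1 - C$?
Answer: $- \frac{3004545}{448} \approx -6706.6$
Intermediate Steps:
$l = - \frac{145}{4}$ ($l = \frac{3}{4} + \frac{1}{4} \left(-148\right) = \frac{3}{4} - 37 = - \frac{145}{4} \approx -36.25$)
$s{\left(C,P \right)} = 3 - C$ ($s{\left(C,P \right)} = 2 - \left(-1 + C\right) = 3 - C$)
$A{\left(W,L \right)} = L^{2} + W^{2}$ ($A{\left(W,L \right)} = W^{2} + L^{2} = L^{2} + W^{2}$)
$\left(A{\left(-11,s{\left(g,-1 \right)} \right)} + \frac{1}{6 + 106}\right) l = \left(\left(\left(3 - -5\right)^{2} + \left(-11\right)^{2}\right) + \frac{1}{6 + 106}\right) \left(- \frac{145}{4}\right) = \left(\left(\left(3 + 5\right)^{2} + 121\right) + \frac{1}{112}\right) \left(- \frac{145}{4}\right) = \left(\left(8^{2} + 121\right) + \frac{1}{112}\right) \left(- \frac{145}{4}\right) = \left(\left(64 + 121\right) + \frac{1}{112}\right) \left(- \frac{145}{4}\right) = \left(185 + \frac{1}{112}\right) \left(- \frac{145}{4}\right) = \frac{20721}{112} \left(- \frac{145}{4}\right) = - \frac{3004545}{448}$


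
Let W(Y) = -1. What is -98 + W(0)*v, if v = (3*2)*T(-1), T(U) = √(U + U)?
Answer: -98 - 6*I*√2 ≈ -98.0 - 8.4853*I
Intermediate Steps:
T(U) = √2*√U (T(U) = √(2*U) = √2*√U)
v = 6*I*√2 (v = (3*2)*(√2*√(-1)) = 6*(√2*I) = 6*(I*√2) = 6*I*√2 ≈ 8.4853*I)
-98 + W(0)*v = -98 - 6*I*√2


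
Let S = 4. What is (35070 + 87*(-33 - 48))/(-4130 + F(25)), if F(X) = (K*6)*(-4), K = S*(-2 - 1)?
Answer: -28023/3842 ≈ -7.2939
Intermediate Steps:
K = -12 (K = 4*(-2 - 1) = 4*(-3) = -12)
F(X) = 288 (F(X) = -12*6*(-4) = -72*(-4) = 288)
(35070 + 87*(-33 - 48))/(-4130 + F(25)) = (35070 + 87*(-33 - 48))/(-4130 + 288) = (35070 + 87*(-81))/(-3842) = (35070 - 7047)*(-1/3842) = 28023*(-1/3842) = -28023/3842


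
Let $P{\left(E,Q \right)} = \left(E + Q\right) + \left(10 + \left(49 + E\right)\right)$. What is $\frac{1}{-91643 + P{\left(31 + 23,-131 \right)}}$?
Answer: $- \frac{1}{91607} \approx -1.0916 \cdot 10^{-5}$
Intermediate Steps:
$P{\left(E,Q \right)} = 59 + Q + 2 E$ ($P{\left(E,Q \right)} = \left(E + Q\right) + \left(59 + E\right) = 59 + Q + 2 E$)
$\frac{1}{-91643 + P{\left(31 + 23,-131 \right)}} = \frac{1}{-91643 + \left(59 - 131 + 2 \left(31 + 23\right)\right)} = \frac{1}{-91643 + \left(59 - 131 + 2 \cdot 54\right)} = \frac{1}{-91643 + \left(59 - 131 + 108\right)} = \frac{1}{-91643 + 36} = \frac{1}{-91607} = - \frac{1}{91607}$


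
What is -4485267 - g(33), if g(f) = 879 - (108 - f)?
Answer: -4486071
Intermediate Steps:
g(f) = 771 + f (g(f) = 879 + (-108 + f) = 771 + f)
-4485267 - g(33) = -4485267 - (771 + 33) = -4485267 - 1*804 = -4485267 - 804 = -4486071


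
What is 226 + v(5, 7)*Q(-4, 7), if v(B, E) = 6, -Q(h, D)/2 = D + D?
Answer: 58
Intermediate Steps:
Q(h, D) = -4*D (Q(h, D) = -2*(D + D) = -4*D)
226 + v(5, 7)*Q(-4, 7) = 226 + 6*(-4*7) = 226 + 6*(-28) = 226 - 168 = 58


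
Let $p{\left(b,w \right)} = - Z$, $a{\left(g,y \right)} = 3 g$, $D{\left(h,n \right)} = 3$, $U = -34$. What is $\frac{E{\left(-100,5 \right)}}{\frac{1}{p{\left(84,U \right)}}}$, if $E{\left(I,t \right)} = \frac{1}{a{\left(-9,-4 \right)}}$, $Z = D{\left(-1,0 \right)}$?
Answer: $\frac{1}{9} \approx 0.11111$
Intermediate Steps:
$Z = 3$
$E{\left(I,t \right)} = - \frac{1}{27}$ ($E{\left(I,t \right)} = \frac{1}{3 \left(-9\right)} = \frac{1}{-27} = - \frac{1}{27}$)
$p{\left(b,w \right)} = -3$ ($p{\left(b,w \right)} = \left(-1\right) 3 = -3$)
$\frac{E{\left(-100,5 \right)}}{\frac{1}{p{\left(84,U \right)}}} = - \frac{1}{27 \frac{1}{-3}} = - \frac{1}{27 \left(- \frac{1}{3}\right)} = \left(- \frac{1}{27}\right) \left(-3\right) = \frac{1}{9}$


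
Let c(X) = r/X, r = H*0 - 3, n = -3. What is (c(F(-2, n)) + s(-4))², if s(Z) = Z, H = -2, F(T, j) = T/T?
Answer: 49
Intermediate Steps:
F(T, j) = 1
r = -3 (r = -2*0 - 3 = 0 - 3 = -3)
c(X) = -3/X
(c(F(-2, n)) + s(-4))² = (-3/1 - 4)² = (-3*1 - 4)² = (-3 - 4)² = (-7)² = 49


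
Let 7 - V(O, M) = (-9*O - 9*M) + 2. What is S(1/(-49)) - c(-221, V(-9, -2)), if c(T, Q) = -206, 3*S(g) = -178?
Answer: 440/3 ≈ 146.67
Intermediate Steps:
S(g) = -178/3 (S(g) = (⅓)*(-178) = -178/3)
V(O, M) = 5 + 9*M + 9*O (V(O, M) = 7 - ((-9*O - 9*M) + 2) = 7 - ((-9*M - 9*O) + 2) = 7 - (2 - 9*M - 9*O) = 7 + (-2 + 9*M + 9*O) = 5 + 9*M + 9*O)
S(1/(-49)) - c(-221, V(-9, -2)) = -178/3 - 1*(-206) = -178/3 + 206 = 440/3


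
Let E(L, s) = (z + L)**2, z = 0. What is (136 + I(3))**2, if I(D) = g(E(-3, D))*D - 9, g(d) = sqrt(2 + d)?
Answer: 16228 + 762*sqrt(11) ≈ 18755.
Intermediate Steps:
E(L, s) = L**2 (E(L, s) = (0 + L)**2 = L**2)
I(D) = -9 + D*sqrt(11) (I(D) = sqrt(2 + (-3)**2)*D - 9 = sqrt(2 + 9)*D - 9 = sqrt(11)*D - 9 = D*sqrt(11) - 9 = -9 + D*sqrt(11))
(136 + I(3))**2 = (136 + (-9 + 3*sqrt(11)))**2 = (127 + 3*sqrt(11))**2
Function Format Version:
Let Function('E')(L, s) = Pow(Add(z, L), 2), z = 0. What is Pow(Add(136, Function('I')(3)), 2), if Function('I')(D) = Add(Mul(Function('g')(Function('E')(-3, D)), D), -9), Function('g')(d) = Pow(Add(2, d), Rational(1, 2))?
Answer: Add(16228, Mul(762, Pow(11, Rational(1, 2)))) ≈ 18755.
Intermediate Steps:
Function('E')(L, s) = Pow(L, 2) (Function('E')(L, s) = Pow(Add(0, L), 2) = Pow(L, 2))
Function('I')(D) = Add(-9, Mul(D, Pow(11, Rational(1, 2)))) (Function('I')(D) = Add(Mul(Pow(Add(2, Pow(-3, 2)), Rational(1, 2)), D), -9) = Add(Mul(Pow(Add(2, 9), Rational(1, 2)), D), -9) = Add(Mul(Pow(11, Rational(1, 2)), D), -9) = Add(Mul(D, Pow(11, Rational(1, 2))), -9) = Add(-9, Mul(D, Pow(11, Rational(1, 2)))))
Pow(Add(136, Function('I')(3)), 2) = Pow(Add(136, Add(-9, Mul(3, Pow(11, Rational(1, 2))))), 2) = Pow(Add(127, Mul(3, Pow(11, Rational(1, 2)))), 2)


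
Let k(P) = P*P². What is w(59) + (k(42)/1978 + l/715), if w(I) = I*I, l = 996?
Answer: 2489008439/707135 ≈ 3519.8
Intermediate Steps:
w(I) = I²
k(P) = P³
w(59) + (k(42)/1978 + l/715) = 59² + (42³/1978 + 996/715) = 3481 + (74088*(1/1978) + 996*(1/715)) = 3481 + (37044/989 + 996/715) = 3481 + 27471504/707135 = 2489008439/707135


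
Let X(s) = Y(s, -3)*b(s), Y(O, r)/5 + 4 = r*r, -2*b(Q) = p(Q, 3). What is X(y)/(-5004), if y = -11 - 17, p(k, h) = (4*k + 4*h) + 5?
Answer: -2375/10008 ≈ -0.23731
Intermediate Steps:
p(k, h) = 5 + 4*h + 4*k (p(k, h) = (4*h + 4*k) + 5 = 5 + 4*h + 4*k)
b(Q) = -17/2 - 2*Q (b(Q) = -(5 + 4*3 + 4*Q)/2 = -(5 + 12 + 4*Q)/2 = -(17 + 4*Q)/2 = -17/2 - 2*Q)
Y(O, r) = -20 + 5*r**2 (Y(O, r) = -20 + 5*(r*r) = -20 + 5*r**2)
y = -28
X(s) = -425/2 - 50*s (X(s) = (-20 + 5*(-3)**2)*(-17/2 - 2*s) = (-20 + 5*9)*(-17/2 - 2*s) = (-20 + 45)*(-17/2 - 2*s) = 25*(-17/2 - 2*s) = -425/2 - 50*s)
X(y)/(-5004) = (-425/2 - 50*(-28))/(-5004) = (-425/2 + 1400)*(-1/5004) = (2375/2)*(-1/5004) = -2375/10008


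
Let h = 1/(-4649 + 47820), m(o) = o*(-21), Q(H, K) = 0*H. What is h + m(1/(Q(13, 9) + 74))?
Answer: -906517/3194654 ≈ -0.28376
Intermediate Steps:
Q(H, K) = 0
m(o) = -21*o
h = 1/43171 ≈ 2.3164e-5
h + m(1/(Q(13, 9) + 74)) = 1/43171 - 21/(0 + 74) = 1/43171 - 21/74 = -906517/3194654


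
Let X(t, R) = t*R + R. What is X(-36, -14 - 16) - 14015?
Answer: -12965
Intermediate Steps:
X(t, R) = R + R*t (X(t, R) = R*t + R = R + R*t)
X(-36, -14 - 16) - 14015 = (-14 - 16)*(1 - 36) - 14015 = -30*(-35) - 14015 = 1050 - 14015 = -12965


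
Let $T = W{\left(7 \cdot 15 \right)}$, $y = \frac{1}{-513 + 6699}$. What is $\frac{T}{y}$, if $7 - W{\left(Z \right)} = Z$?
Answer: $-606228$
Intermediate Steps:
$W{\left(Z \right)} = 7 - Z$
$y = \frac{1}{6186} \approx 0.00016166$
$T = -98$ ($T = 7 - 7 \cdot 15 = 7 - 105 = -98$)
$\frac{T}{y} = - 98 \frac{1}{\frac{1}{6186}} = \left(-98\right) 6186 = -606228$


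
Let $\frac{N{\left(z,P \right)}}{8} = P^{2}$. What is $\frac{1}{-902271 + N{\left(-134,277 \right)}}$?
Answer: $- \frac{1}{288439} \approx -3.4669 \cdot 10^{-6}$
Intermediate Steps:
$N{\left(z,P \right)} = 8 P^{2}$
$\frac{1}{-902271 + N{\left(-134,277 \right)}} = \frac{1}{-902271 + 8 \cdot 277^{2}} = \frac{1}{-902271 + 8 \cdot 76729} = \frac{1}{-902271 + 613832} = \frac{1}{-288439} = - \frac{1}{288439}$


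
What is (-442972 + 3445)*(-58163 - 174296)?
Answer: 102172006893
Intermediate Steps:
(-442972 + 3445)*(-58163 - 174296) = -439527*(-232459) = 102172006893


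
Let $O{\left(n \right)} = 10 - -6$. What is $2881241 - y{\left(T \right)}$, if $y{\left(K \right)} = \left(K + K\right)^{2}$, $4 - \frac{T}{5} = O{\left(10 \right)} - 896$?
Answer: $-75264359$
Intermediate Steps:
$O{\left(n \right)} = 16$ ($O{\left(n \right)} = 10 + 6 = 16$)
$T = 4420$ ($T = 20 - 5 \left(16 - 896\right) = 20 - -4400 = 20 + 4400 = 4420$)
$y{\left(K \right)} = 4 K^{2}$ ($y{\left(K \right)} = \left(2 K\right)^{2} = 4 K^{2}$)
$2881241 - y{\left(T \right)} = 2881241 - 4 \cdot 4420^{2} = 2881241 - 4 \cdot 19536400 = 2881241 - 78145600 = -75264359$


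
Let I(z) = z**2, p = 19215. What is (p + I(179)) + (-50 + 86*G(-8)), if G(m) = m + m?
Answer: 49830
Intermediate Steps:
G(m) = 2*m
(p + I(179)) + (-50 + 86*G(-8)) = (19215 + 179**2) + (-50 + 86*(2*(-8))) = (19215 + 32041) + (-50 + 86*(-16)) = 51256 + (-50 - 1376) = 51256 - 1426 = 49830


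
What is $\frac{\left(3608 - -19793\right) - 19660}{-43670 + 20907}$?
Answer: $- \frac{3741}{22763} \approx -0.16435$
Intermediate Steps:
$\frac{\left(3608 - -19793\right) - 19660}{-43670 + 20907} = \frac{\left(3608 + 19793\right) - 19660}{-22763} = \left(23401 - 19660\right) \left(- \frac{1}{22763}\right) = 3741 \left(- \frac{1}{22763}\right) = - \frac{3741}{22763}$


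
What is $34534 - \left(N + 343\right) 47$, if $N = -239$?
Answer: $29646$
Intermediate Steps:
$34534 - \left(N + 343\right) 47 = 34534 - \left(-239 + 343\right) 47 = 34534 - 104 \cdot 47 = 34534 - 4888 = 29646$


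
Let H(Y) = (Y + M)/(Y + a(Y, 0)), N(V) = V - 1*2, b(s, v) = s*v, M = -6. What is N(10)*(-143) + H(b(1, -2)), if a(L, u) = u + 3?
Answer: -1152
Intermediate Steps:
a(L, u) = 3 + u
N(V) = -2 + V (N(V) = V - 2 = -2 + V)
H(Y) = (-6 + Y)/(3 + Y) (H(Y) = (Y - 6)/(Y + (3 + 0)) = (-6 + Y)/(Y + 3) = (-6 + Y)/(3 + Y))
N(10)*(-143) + H(b(1, -2)) = (-2 + 10)*(-143) + (-6 + 1*(-2))/(3 + 1*(-2)) = 8*(-143) + (-6 - 2)/(3 - 2) = -1144 - 8/1 = -1144 + 1*(-8) = -1144 - 8 = -1152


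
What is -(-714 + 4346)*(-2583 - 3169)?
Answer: 20891264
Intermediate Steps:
-(-714 + 4346)*(-2583 - 3169) = -3632*(-5752) = -1*(-20891264) = 20891264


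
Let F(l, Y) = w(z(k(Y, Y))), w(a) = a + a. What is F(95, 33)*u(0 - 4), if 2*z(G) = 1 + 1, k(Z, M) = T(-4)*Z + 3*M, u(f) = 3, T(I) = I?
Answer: 6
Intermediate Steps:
k(Z, M) = -4*Z + 3*M
z(G) = 1 (z(G) = (1 + 1)/2 = (1/2)*2 = 1)
w(a) = 2*a
F(l, Y) = 2 (F(l, Y) = 2*1 = 2)
F(95, 33)*u(0 - 4) = 2*3 = 6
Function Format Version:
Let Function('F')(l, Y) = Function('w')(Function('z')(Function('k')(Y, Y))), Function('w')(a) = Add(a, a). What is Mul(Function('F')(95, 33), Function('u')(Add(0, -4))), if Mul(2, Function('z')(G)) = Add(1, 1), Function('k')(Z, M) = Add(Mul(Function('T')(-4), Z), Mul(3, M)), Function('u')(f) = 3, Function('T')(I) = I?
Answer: 6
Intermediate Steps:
Function('k')(Z, M) = Add(Mul(-4, Z), Mul(3, M))
Function('z')(G) = 1 (Function('z')(G) = Mul(Rational(1, 2), Add(1, 1)) = Mul(Rational(1, 2), 2) = 1)
Function('w')(a) = Mul(2, a)
Function('F')(l, Y) = 2 (Function('F')(l, Y) = Mul(2, 1) = 2)
Mul(Function('F')(95, 33), Function('u')(Add(0, -4))) = Mul(2, 3) = 6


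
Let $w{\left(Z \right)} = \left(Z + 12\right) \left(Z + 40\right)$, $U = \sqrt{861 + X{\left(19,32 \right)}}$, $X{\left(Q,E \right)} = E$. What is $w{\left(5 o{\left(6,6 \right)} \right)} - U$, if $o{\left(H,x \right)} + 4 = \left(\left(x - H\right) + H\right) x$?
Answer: $34400 - \sqrt{893} \approx 34370.0$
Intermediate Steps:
$o{\left(H,x \right)} = -4 + x^{2}$ ($o{\left(H,x \right)} = -4 + \left(\left(x - H\right) + H\right) x = -4 + x x = -4 + x^{2}$)
$U = \sqrt{893}$ ($U = \sqrt{861 + 32} = \sqrt{893} \approx 29.883$)
$w{\left(Z \right)} = \left(12 + Z\right) \left(40 + Z\right)$
$w{\left(5 o{\left(6,6 \right)} \right)} - U = \left(480 + \left(5 \left(-4 + 6^{2}\right)\right)^{2} + 52 \cdot 5 \left(-4 + 6^{2}\right)\right) - \sqrt{893} = \left(480 + \left(5 \left(-4 + 36\right)\right)^{2} + 52 \cdot 5 \left(-4 + 36\right)\right) - \sqrt{893} = \left(480 + \left(5 \cdot 32\right)^{2} + 52 \cdot 5 \cdot 32\right) - \sqrt{893} = \left(480 + 160^{2} + 52 \cdot 160\right) - \sqrt{893} = \left(480 + 25600 + 8320\right) - \sqrt{893} = 34400 - \sqrt{893}$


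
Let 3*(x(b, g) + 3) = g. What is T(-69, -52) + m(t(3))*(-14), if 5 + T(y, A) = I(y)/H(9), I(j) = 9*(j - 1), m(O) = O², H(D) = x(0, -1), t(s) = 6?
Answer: -320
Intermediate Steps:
x(b, g) = -3 + g/3
H(D) = -10/3 (H(D) = -3 + (⅓)*(-1) = -3 - ⅓ = -10/3)
I(j) = -9 + 9*j (I(j) = 9*(-1 + j) = -9 + 9*j)
T(y, A) = -23/10 - 27*y/10 (T(y, A) = -5 + (-9 + 9*y)/(-10/3) = -5 + (-9 + 9*y)*(-3/10) = -5 + (27/10 - 27*y/10) = -23/10 - 27*y/10)
T(-69, -52) + m(t(3))*(-14) = (-23/10 - 27/10*(-69)) + 6²*(-14) = (-23/10 + 1863/10) + 36*(-14) = 184 - 504 = -320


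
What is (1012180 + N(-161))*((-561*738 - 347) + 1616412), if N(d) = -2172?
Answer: 1214077086376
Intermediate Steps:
(1012180 + N(-161))*((-561*738 - 347) + 1616412) = (1012180 - 2172)*((-561*738 - 347) + 1616412) = 1010008*((-414018 - 347) + 1616412) = 1010008*(-414365 + 1616412) = 1010008*1202047 = 1214077086376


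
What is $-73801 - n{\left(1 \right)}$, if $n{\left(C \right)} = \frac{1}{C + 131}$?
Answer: $- \frac{9741733}{132} \approx -73801.0$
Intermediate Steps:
$n{\left(C \right)} = \frac{1}{131 + C}$
$-73801 - n{\left(1 \right)} = -73801 - \frac{1}{131 + 1} = -73801 - \frac{1}{132} = - \frac{9741733}{132}$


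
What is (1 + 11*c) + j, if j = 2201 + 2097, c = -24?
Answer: 4035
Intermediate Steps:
j = 4298
(1 + 11*c) + j = (1 + 11*(-24)) + 4298 = (1 - 264) + 4298 = -263 + 4298 = 4035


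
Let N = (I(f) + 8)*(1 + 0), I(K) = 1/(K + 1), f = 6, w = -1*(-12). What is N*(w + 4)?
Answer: 912/7 ≈ 130.29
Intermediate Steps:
w = 12
I(K) = 1/(1 + K)
N = 57/7 (N = (1/(1 + 6) + 8)*(1 + 0) = (1/7 + 8)*1 = (57/7)*1 = 57/7 ≈ 8.1429)
N*(w + 4) = 57*(12 + 4)/7 = (57/7)*16 = 912/7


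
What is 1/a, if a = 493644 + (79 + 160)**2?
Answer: 1/550765 ≈ 1.8157e-6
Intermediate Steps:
a = 550765 (a = 493644 + 239**2 = 493644 + 57121 = 550765)
1/a = 1/550765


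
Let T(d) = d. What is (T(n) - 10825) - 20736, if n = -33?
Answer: -31594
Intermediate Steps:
(T(n) - 10825) - 20736 = (-33 - 10825) - 20736 = -10858 - 20736 = -31594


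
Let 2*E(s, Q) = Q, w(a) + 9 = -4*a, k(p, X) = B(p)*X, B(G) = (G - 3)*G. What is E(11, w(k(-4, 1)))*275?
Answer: -33275/2 ≈ -16638.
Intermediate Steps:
B(G) = G*(-3 + G) (B(G) = (-3 + G)*G = G*(-3 + G))
k(p, X) = X*p*(-3 + p) (k(p, X) = (p*(-3 + p))*X = X*p*(-3 + p))
w(a) = -9 - 4*a
E(s, Q) = Q/2
E(11, w(k(-4, 1)))*275 = ((-9 - 4*(-4)*(-3 - 4))/2)*275 = ((-9 - 4*(-4)*(-7))/2)*275 = ((-9 - 4*28)/2)*275 = ((-9 - 112)/2)*275 = ((½)*(-121))*275 = -121/2*275 = -33275/2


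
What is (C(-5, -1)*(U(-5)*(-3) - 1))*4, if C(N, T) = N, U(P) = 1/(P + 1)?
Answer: 5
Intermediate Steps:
U(P) = 1/(1 + P)
(C(-5, -1)*(U(-5)*(-3) - 1))*4 = -5*(-3/(1 - 5) - 1)*4 = -5*(-3/(-4) - 1)*4 = -5*(-¼*(-3) - 1)*4 = -5*(¾ - 1)*4 = -5*(-¼)*4 = (5/4)*4 = 5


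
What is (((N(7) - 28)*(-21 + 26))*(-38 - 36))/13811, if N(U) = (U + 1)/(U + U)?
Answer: 71040/96677 ≈ 0.73482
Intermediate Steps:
N(U) = (1 + U)/(2*U) (N(U) = (1 + U)/((2*U)) = (1 + U)*(1/(2*U)) = (1 + U)/(2*U))
(((N(7) - 28)*(-21 + 26))*(-38 - 36))/13811 = ((((½)*(1 + 7)/7 - 28)*(-21 + 26))*(-38 - 36))/13811 = ((((½)*(⅐)*8 - 28)*5)*(-74))*(1/13811) = (((4/7 - 28)*5)*(-74))*(1/13811) = (-192/7*5*(-74))*(1/13811) = -960/7*(-74)*(1/13811) = (71040/7)*(1/13811) = 71040/96677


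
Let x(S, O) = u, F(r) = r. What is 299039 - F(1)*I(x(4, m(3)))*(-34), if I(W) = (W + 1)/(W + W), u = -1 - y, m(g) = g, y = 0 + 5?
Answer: 1794319/6 ≈ 2.9905e+5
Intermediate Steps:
y = 5
u = -6 (u = -1 - 1*5 = -1 - 5 = -6)
x(S, O) = -6
I(W) = (1 + W)/(2*W) (I(W) = (1 + W)/((2*W)) = (1 + W)*(1/(2*W)) = (1 + W)/(2*W))
299039 - F(1)*I(x(4, m(3)))*(-34) = 299039 - 1*((½)*(1 - 6)/(-6))*(-34) = 299039 - 1*((½)*(-⅙)*(-5))*(-34) = 299039 - 1*(5/12)*(-34) = 299039 - 5*(-34)/12 = 299039 - 1*(-85/6) = 299039 + 85/6 = 1794319/6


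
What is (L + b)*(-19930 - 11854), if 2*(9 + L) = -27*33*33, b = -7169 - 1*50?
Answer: 697007228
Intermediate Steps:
b = -7219 (b = -7169 - 50 = -7219)
L = -29421/2 (L = -9 + (-27*33*33)/2 = -9 + (-891*33)/2 = -9 + (½)*(-29403) = -9 - 29403/2 = -29421/2 ≈ -14711.)
(L + b)*(-19930 - 11854) = (-29421/2 - 7219)*(-19930 - 11854) = -43859/2*(-31784) = 697007228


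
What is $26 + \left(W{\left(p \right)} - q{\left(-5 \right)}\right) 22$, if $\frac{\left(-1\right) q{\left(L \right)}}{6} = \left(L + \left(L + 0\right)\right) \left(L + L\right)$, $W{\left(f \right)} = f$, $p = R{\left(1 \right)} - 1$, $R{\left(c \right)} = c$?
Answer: $13226$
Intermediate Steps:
$p = 0$ ($p = 1 - 1 = 0$)
$q{\left(L \right)} = - 24 L^{2}$ ($q{\left(L \right)} = - 6 \left(L + \left(L + 0\right)\right) \left(L + L\right) = - 6 \left(L + L\right) 2 L = - 6 \cdot 2 L 2 L = - 6 \cdot 4 L^{2} = - 24 L^{2}$)
$26 + \left(W{\left(p \right)} - q{\left(-5 \right)}\right) 22 = 26 + \left(0 - - 24 \left(-5\right)^{2}\right) 22 = 26 + \left(0 - \left(-24\right) 25\right) 22 = 26 + \left(0 - -600\right) 22 = 26 + \left(0 + 600\right) 22 = 26 + 600 \cdot 22 = 26 + 13200 = 13226$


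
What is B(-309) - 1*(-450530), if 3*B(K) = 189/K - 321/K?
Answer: 139213814/309 ≈ 4.5053e+5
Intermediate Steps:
B(K) = -44/K (B(K) = (189/K - 321/K)/3 = (-132/K)/3 = -44/K)
B(-309) - 1*(-450530) = -44/(-309) - 1*(-450530) = -44*(-1/309) + 450530 = 44/309 + 450530 = 139213814/309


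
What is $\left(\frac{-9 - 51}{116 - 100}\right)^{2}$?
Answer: $\frac{225}{16} \approx 14.063$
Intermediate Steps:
$\left(\frac{-9 - 51}{116 - 100}\right)^{2} = \left(- \frac{60}{16}\right)^{2} = \left(\left(-60\right) \frac{1}{16}\right)^{2} = \left(- \frac{15}{4}\right)^{2} = \frac{225}{16}$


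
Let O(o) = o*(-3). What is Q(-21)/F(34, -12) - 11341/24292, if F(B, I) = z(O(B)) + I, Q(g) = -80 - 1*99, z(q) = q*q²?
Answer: -1503868469/3222394530 ≈ -0.46669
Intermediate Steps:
O(o) = -3*o
z(q) = q³
Q(g) = -179 (Q(g) = -80 - 99 = -179)
F(B, I) = I - 27*B³ (F(B, I) = (-3*B)³ + I = -27*B³ + I = I - 27*B³)
Q(-21)/F(34, -12) - 11341/24292 = -179/(-12 - 27*34³) - 11341/24292 = -179/(-12 - 27*39304) - 11341*1/24292 = -179/(-12 - 1061208) - 11341/24292 = -179/(-1061220) - 11341/24292 = -179*(-1/1061220) - 11341/24292 = 179/1061220 - 11341/24292 = -1503868469/3222394530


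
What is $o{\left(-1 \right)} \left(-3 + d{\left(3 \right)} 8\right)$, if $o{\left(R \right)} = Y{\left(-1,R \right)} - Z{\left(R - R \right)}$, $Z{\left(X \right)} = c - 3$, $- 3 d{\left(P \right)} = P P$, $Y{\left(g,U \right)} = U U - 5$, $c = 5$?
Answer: $162$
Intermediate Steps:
$Y{\left(g,U \right)} = -5 + U^{2}$ ($Y{\left(g,U \right)} = U^{2} - 5 = -5 + U^{2}$)
$d{\left(P \right)} = - \frac{P^{2}}{3}$ ($d{\left(P \right)} = - \frac{P P}{3} = - \frac{P^{2}}{3}$)
$Z{\left(X \right)} = 2$ ($Z{\left(X \right)} = 5 - 3 = 2$)
$o{\left(R \right)} = -7 + R^{2}$ ($o{\left(R \right)} = \left(-5 + R^{2}\right) - 2 = -7 + R^{2}$)
$o{\left(-1 \right)} \left(-3 + d{\left(3 \right)} 8\right) = \left(-7 + \left(-1\right)^{2}\right) \left(-3 + - \frac{3^{2}}{3} \cdot 8\right) = \left(-7 + 1\right) \left(-3 + \left(- \frac{1}{3}\right) 9 \cdot 8\right) = - 6 \left(-3 - 24\right) = \left(-6\right) \left(-27\right) = 162$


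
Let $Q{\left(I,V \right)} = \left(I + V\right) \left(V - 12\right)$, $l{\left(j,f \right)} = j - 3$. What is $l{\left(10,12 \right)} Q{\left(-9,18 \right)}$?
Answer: $378$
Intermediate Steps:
$l{\left(j,f \right)} = -3 + j$ ($l{\left(j,f \right)} = j - 3 = -3 + j$)
$Q{\left(I,V \right)} = \left(-12 + V\right) \left(I + V\right)$ ($Q{\left(I,V \right)} = \left(I + V\right) \left(-12 + V\right) = \left(-12 + V\right) \left(I + V\right)$)
$l{\left(10,12 \right)} Q{\left(-9,18 \right)} = \left(-3 + 10\right) \left(18^{2} - -108 - 216 - 162\right) = 7 \left(324 + 108 - 216 - 162\right) = 7 \cdot 54 = 378$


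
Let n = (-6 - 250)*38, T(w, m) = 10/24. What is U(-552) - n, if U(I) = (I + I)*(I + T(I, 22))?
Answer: 618676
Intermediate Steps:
T(w, m) = 5/12 (T(w, m) = 10*(1/24) = 5/12)
n = -9728 (n = -256*38 = -9728)
U(I) = 2*I*(5/12 + I) (U(I) = (I + I)*(I + 5/12) = (2*I)*(5/12 + I) = 2*I*(5/12 + I))
U(-552) - n = (⅙)*(-552)*(5 + 12*(-552)) - 1*(-9728) = (⅙)*(-552)*(5 - 6624) + 9728 = (⅙)*(-552)*(-6619) + 9728 = 608948 + 9728 = 618676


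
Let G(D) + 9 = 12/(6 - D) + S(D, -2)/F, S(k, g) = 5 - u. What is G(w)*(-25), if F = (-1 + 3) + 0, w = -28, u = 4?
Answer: 6925/34 ≈ 203.68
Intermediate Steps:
S(k, g) = 1 (S(k, g) = 5 - 1*4 = 5 - 4 = 1)
F = 2 (F = 2 + 0 = 2)
G(D) = -17/2 + 12/(6 - D) (G(D) = -9 + (12/(6 - D) + 1/2) = -9 + (1/2 + 12/(6 - D)) = -17/2 + 12/(6 - D))
G(w)*(-25) = ((78 - 17*(-28))/(2*(-6 - 28)))*(-25) = ((1/2)*(78 + 476)/(-34))*(-25) = ((1/2)*(-1/34)*554)*(-25) = -277/34*(-25) = 6925/34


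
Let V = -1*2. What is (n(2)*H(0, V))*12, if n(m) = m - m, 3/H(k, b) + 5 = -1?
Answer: 0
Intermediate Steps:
V = -2
H(k, b) = -½ (H(k, b) = 3/(-5 - 1) = 3/(-6) = 3*(-⅙) = -½)
n(m) = 0
(n(2)*H(0, V))*12 = (0*(-½))*12 = 0*12 = 0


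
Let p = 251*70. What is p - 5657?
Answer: 11913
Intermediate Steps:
p = 17570
p - 5657 = 17570 - 5657 = 11913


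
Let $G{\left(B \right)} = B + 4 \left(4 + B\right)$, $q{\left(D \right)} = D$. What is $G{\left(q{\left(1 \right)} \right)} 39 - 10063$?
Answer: $-9244$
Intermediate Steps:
$G{\left(B \right)} = 16 + 5 B$ ($G{\left(B \right)} = B + \left(16 + 4 B\right) = 16 + 5 B$)
$G{\left(q{\left(1 \right)} \right)} 39 - 10063 = \left(16 + 5 \cdot 1\right) 39 - 10063 = \left(16 + 5\right) 39 - 10063 = 21 \cdot 39 - 10063 = 819 - 10063 = -9244$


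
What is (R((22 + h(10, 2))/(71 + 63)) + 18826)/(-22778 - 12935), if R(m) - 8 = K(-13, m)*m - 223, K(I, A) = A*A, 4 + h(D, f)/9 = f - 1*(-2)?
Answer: -5597501524/10741149019 ≈ -0.52113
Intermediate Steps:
h(D, f) = -18 + 9*f (h(D, f) = -36 + 9*(f - 1*(-2)) = -36 + 9*(f + 2) = -36 + 9*(2 + f) = -36 + (18 + 9*f) = -18 + 9*f)
K(I, A) = A²
R(m) = -215 + m³ (R(m) = 8 + (m²*m - 223) = 8 + (m³ - 223) = 8 + (-223 + m³) = -215 + m³)
(R((22 + h(10, 2))/(71 + 63)) + 18826)/(-22778 - 12935) = ((-215 + ((22 + (-18 + 9*2))/(71 + 63))³) + 18826)/(-22778 - 12935) = ((-215 + ((22 + (-18 + 18))/134)³) + 18826)/(-35713) = ((-215 + ((22 + 0)*(1/134))³) + 18826)*(-1/35713) = ((-215 + (22*(1/134))³) + 18826)*(-1/35713) = ((-215 + (11/67)³) + 18826)*(-1/35713) = ((-215 + 1331/300763) + 18826)*(-1/35713) = (-64662714/300763 + 18826)*(-1/35713) = (5597501524/300763)*(-1/35713) = -5597501524/10741149019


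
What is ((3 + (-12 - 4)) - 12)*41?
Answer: -1025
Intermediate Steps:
((3 + (-12 - 4)) - 12)*41 = ((3 - 16) - 12)*41 = (-13 - 12)*41 = -25*41 = -1025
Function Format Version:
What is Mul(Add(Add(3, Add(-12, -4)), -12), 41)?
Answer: -1025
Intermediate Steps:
Mul(Add(Add(3, Add(-12, -4)), -12), 41) = Mul(Add(Add(3, -16), -12), 41) = Mul(Add(-13, -12), 41) = Mul(-25, 41) = -1025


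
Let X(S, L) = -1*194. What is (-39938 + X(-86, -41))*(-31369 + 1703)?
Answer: 1190555912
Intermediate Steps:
X(S, L) = -194
(-39938 + X(-86, -41))*(-31369 + 1703) = (-39938 - 194)*(-31369 + 1703) = -40132*(-29666) = 1190555912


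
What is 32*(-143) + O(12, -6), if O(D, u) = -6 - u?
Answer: -4576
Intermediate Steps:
32*(-143) + O(12, -6) = 32*(-143) + (-6 - 1*(-6)) = -4576 + (-6 + 6) = -4576 + 0 = -4576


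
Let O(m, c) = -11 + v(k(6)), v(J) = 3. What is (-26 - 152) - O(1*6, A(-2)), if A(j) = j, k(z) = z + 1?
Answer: -170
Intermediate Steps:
k(z) = 1 + z
O(m, c) = -8 (O(m, c) = -11 + 3 = -8)
(-26 - 152) - O(1*6, A(-2)) = (-26 - 152) - 1*(-8) = -178 + 8 = -170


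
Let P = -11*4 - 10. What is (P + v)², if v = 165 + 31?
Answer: 20164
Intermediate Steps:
v = 196
P = -54 (P = -44 - 10 = -54)
(P + v)² = (-54 + 196)² = 142² = 20164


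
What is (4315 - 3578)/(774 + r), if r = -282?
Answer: 737/492 ≈ 1.4980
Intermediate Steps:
(4315 - 3578)/(774 + r) = (4315 - 3578)/(774 - 282) = 737/492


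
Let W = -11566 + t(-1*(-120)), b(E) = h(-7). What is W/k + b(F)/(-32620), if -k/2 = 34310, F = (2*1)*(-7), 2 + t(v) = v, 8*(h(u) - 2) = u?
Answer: 29868525/179070752 ≈ 0.16680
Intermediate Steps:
h(u) = 2 + u/8
t(v) = -2 + v
F = -14 (F = 2*(-7) = -14)
b(E) = 9/8 (b(E) = 2 + (1/8)*(-7) = 2 - 7/8 = 9/8)
k = -68620 (k = -2*34310 = -68620)
W = -11448 (W = -11566 + (-2 - 1*(-120)) = -11566 + (-2 + 120) = -11566 + 118 = -11448)
W/k + b(F)/(-32620) = -11448/(-68620) + (9/8)/(-32620) = -11448*(-1/68620) + (9/8)*(-1/32620) = 2862/17155 - 9/260960 = 29868525/179070752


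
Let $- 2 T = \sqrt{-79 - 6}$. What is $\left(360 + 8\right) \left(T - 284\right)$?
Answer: $-104512 - 184 i \sqrt{85} \approx -1.0451 \cdot 10^{5} - 1696.4 i$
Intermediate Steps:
$T = - \frac{i \sqrt{85}}{2}$ ($T = - \frac{\sqrt{-79 - 6}}{2} = - \frac{\sqrt{-85}}{2} = - \frac{i \sqrt{85}}{2} \approx - 4.6098 i$)
$\left(360 + 8\right) \left(T - 284\right) = \left(360 + 8\right) \left(- \frac{i \sqrt{85}}{2} - 284\right) = 368 \left(-284 - \frac{i \sqrt{85}}{2}\right) = -104512 - 184 i \sqrt{85}$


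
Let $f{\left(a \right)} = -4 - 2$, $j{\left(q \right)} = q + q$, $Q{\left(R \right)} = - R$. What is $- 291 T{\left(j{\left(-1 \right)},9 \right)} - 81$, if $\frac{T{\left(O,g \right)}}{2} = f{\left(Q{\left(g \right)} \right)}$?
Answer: $3411$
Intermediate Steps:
$j{\left(q \right)} = 2 q$
$f{\left(a \right)} = -6$ ($f{\left(a \right)} = -4 - 2 = -6$)
$T{\left(O,g \right)} = -12$ ($T{\left(O,g \right)} = 2 \left(-6\right) = -12$)
$- 291 T{\left(j{\left(-1 \right)},9 \right)} - 81 = \left(-291\right) \left(-12\right) - 81 = 3492 - 81 = 3411$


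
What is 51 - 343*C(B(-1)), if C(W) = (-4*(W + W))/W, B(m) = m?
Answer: 2795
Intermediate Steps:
C(W) = -8 (C(W) = (-8*W)/W = -8)
51 - 343*C(B(-1)) = 51 - 343*(-8) = 51 + 2744 = 2795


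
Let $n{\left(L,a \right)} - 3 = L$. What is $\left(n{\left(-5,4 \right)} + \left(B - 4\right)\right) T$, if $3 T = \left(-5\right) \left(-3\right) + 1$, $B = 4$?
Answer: $- \frac{32}{3} \approx -10.667$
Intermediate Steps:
$n{\left(L,a \right)} = 3 + L$
$T = \frac{16}{3}$ ($T = \frac{\left(-5\right) \left(-3\right) + 1}{3} = \frac{15 + 1}{3} = \frac{1}{3} \cdot 16 = \frac{16}{3} \approx 5.3333$)
$\left(n{\left(-5,4 \right)} + \left(B - 4\right)\right) T = \left(\left(3 - 5\right) + \left(4 - 4\right)\right) \frac{16}{3} = \left(-2 + \left(4 - 4\right)\right) \frac{16}{3} = \left(-2 + 0\right) \frac{16}{3} = \left(-2\right) \frac{16}{3} = - \frac{32}{3}$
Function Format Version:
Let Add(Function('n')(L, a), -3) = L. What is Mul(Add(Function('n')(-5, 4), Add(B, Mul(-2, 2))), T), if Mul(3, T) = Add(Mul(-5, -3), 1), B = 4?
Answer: Rational(-32, 3) ≈ -10.667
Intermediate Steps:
Function('n')(L, a) = Add(3, L)
T = Rational(16, 3) (T = Mul(Rational(1, 3), Add(Mul(-5, -3), 1)) = Mul(Rational(1, 3), Add(15, 1)) = Mul(Rational(1, 3), 16) = Rational(16, 3) ≈ 5.3333)
Mul(Add(Function('n')(-5, 4), Add(B, Mul(-2, 2))), T) = Mul(Add(Add(3, -5), Add(4, Mul(-2, 2))), Rational(16, 3)) = Mul(Add(-2, Add(4, -4)), Rational(16, 3)) = Mul(Add(-2, 0), Rational(16, 3)) = Mul(-2, Rational(16, 3)) = Rational(-32, 3)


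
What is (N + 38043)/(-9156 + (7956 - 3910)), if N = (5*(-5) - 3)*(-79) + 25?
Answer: -4028/511 ≈ -7.8826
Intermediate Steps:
N = 2237 (N = (-25 - 3)*(-79) + 25 = -28*(-79) + 25 = 2212 + 25 = 2237)
(N + 38043)/(-9156 + (7956 - 3910)) = (2237 + 38043)/(-9156 + (7956 - 3910)) = 40280/(-9156 + 4046) = 40280/(-5110) = 40280*(-1/5110) = -4028/511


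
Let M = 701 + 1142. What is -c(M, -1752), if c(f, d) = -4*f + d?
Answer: 9124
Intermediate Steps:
M = 1843
c(f, d) = d - 4*f
-c(M, -1752) = -(-1752 - 4*1843) = -(-1752 - 7372) = -1*(-9124) = 9124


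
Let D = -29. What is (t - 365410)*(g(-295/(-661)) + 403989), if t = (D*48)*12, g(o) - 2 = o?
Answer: -102039090543444/661 ≈ -1.5437e+11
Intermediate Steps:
g(o) = 2 + o
t = -16704 (t = -29*48*12 = -1392*12 = -16704)
(t - 365410)*(g(-295/(-661)) + 403989) = (-16704 - 365410)*((2 - 295/(-661)) + 403989) = -382114*((2 - 295*(-1/661)) + 403989) = -382114*((2 + 295/661) + 403989) = -382114*(1617/661 + 403989) = -382114*267038346/661 = -102039090543444/661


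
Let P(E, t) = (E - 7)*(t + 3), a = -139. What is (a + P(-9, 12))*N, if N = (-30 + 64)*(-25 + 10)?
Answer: 193290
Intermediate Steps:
N = -510 (N = 34*(-15) = -510)
P(E, t) = (-7 + E)*(3 + t)
(a + P(-9, 12))*N = (-139 + (-21 - 7*12 + 3*(-9) - 9*12))*(-510) = (-139 + (-21 - 84 - 27 - 108))*(-510) = (-139 - 240)*(-510) = -379*(-510) = 193290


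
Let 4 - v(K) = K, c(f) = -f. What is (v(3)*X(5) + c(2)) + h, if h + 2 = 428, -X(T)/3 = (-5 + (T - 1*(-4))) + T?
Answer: 397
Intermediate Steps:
X(T) = 3 - 6*T (X(T) = -3*((-5 + (T - 1*(-4))) + T) = -3*((-5 + (T + 4)) + T) = -3*((-5 + (4 + T)) + T) = -3*((-1 + T) + T) = -3*(-1 + 2*T) = 3 - 6*T)
h = 426 (h = -2 + 428 = 426)
v(K) = 4 - K
(v(3)*X(5) + c(2)) + h = ((4 - 1*3)*(3 - 6*5) - 1*2) + 426 = ((4 - 3)*(3 - 30) - 2) + 426 = (1*(-27) - 2) + 426 = (-27 - 2) + 426 = -29 + 426 = 397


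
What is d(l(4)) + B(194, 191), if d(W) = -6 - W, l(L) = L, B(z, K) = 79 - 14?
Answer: 55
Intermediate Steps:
B(z, K) = 65
d(l(4)) + B(194, 191) = (-6 - 1*4) + 65 = (-6 - 4) + 65 = -10 + 65 = 55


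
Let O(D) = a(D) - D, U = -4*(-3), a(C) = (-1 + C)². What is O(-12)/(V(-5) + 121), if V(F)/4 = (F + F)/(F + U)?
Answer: 1267/807 ≈ 1.5700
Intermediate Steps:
U = 12
O(D) = (-1 + D)² - D
V(F) = 8*F/(12 + F) (V(F) = 4*((F + F)/(F + 12)) = 4*((2*F)/(12 + F)) = 4*(2*F/(12 + F)) = 8*F/(12 + F))
O(-12)/(V(-5) + 121) = ((-1 - 12)² - 1*(-12))/(8*(-5)/(12 - 5) + 121) = ((-13)² + 12)/(8*(-5)/7 + 121) = (169 + 12)/(8*(-5)*(⅐) + 121) = 181/(-40/7 + 121) = 181/(807/7) = (7/807)*181 = 1267/807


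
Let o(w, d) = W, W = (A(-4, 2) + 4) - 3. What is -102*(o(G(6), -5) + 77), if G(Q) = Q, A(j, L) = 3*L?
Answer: -8568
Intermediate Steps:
W = 7 (W = (3*2 + 4) - 3 = (6 + 4) - 3 = 10 - 3 = 7)
o(w, d) = 7
-102*(o(G(6), -5) + 77) = -102*(7 + 77) = -102*84 = -8568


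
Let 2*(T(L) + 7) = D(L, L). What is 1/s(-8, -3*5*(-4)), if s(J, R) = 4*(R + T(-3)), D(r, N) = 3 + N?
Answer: 1/212 ≈ 0.0047170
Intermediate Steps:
T(L) = -11/2 + L/2 (T(L) = -7 + (3 + L)/2 = -7 + (3/2 + L/2) = -11/2 + L/2)
s(J, R) = -28 + 4*R (s(J, R) = 4*(R + (-11/2 + (½)*(-3))) = 4*(R + (-11/2 - 3/2)) = 4*(R - 7) = 4*(-7 + R) = -28 + 4*R)
1/s(-8, -3*5*(-4)) = 1/(-28 + 4*(-3*5*(-4))) = 1/(-28 + 4*(-15*(-4))) = 1/(-28 + 4*60) = 1/(-28 + 240) = 1/212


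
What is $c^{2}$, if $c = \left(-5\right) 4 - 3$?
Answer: $529$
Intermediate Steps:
$c = -23$ ($c = -20 - 3 = -23$)
$c^{2} = \left(-23\right)^{2} = 529$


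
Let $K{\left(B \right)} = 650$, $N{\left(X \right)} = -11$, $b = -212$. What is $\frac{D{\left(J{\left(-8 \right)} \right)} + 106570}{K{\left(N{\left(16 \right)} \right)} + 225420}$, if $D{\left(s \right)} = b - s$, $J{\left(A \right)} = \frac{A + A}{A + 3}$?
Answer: $\frac{265887}{565175} \approx 0.47045$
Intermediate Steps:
$J{\left(A \right)} = \frac{2 A}{3 + A}$
$D{\left(s \right)} = -212 - s$
$\frac{D{\left(J{\left(-8 \right)} \right)} + 106570}{K{\left(N{\left(16 \right)} \right)} + 225420} = \frac{\left(-212 - 2 \left(-8\right) \frac{1}{3 - 8}\right) + 106570}{650 + 225420} = \frac{\left(-212 - 2 \left(-8\right) \frac{1}{-5}\right) + 106570}{226070} = \left(\left(-212 - 2 \left(-8\right) \left(- \frac{1}{5}\right)\right) + 106570\right) \frac{1}{226070} = \left(\left(-212 - \frac{16}{5}\right) + 106570\right) \frac{1}{226070} = \left(- \frac{1076}{5} + 106570\right) \frac{1}{226070} = \frac{531774}{5} \cdot \frac{1}{226070} = \frac{265887}{565175}$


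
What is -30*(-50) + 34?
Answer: 1534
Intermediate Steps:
-30*(-50) + 34 = 1500 + 34 = 1534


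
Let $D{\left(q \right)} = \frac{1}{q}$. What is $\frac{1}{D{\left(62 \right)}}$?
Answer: $62$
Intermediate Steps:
$\frac{1}{D{\left(62 \right)}} = \frac{1}{\frac{1}{62}} = 62$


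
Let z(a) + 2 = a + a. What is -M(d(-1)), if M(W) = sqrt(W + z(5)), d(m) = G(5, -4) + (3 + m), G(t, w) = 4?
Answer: -sqrt(14) ≈ -3.7417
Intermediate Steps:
z(a) = -2 + 2*a (z(a) = -2 + (a + a) = -2 + 2*a)
d(m) = 7 + m (d(m) = 4 + (3 + m) = 7 + m)
M(W) = sqrt(8 + W) (M(W) = sqrt(W + (-2 + 2*5)) = sqrt(W + (-2 + 10)) = sqrt(W + 8) = sqrt(8 + W))
-M(d(-1)) = -sqrt(8 + (7 - 1)) = -sqrt(8 + 6) = -sqrt(14)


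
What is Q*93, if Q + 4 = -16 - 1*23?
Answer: -3999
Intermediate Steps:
Q = -43 (Q = -4 + (-16 - 1*23) = -4 + (-16 - 23) = -4 - 39 = -43)
Q*93 = -43*93 = -3999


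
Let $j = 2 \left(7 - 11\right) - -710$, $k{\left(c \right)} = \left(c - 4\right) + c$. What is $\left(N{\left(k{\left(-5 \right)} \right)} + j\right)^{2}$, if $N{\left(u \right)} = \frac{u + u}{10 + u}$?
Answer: $502681$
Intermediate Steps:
$k{\left(c \right)} = -4 + 2 c$ ($k{\left(c \right)} = \left(-4 + c\right) + c = -4 + 2 c$)
$N{\left(u \right)} = \frac{2 u}{10 + u}$
$j = 702$ ($j = 2 \left(-4\right) + 710 = -8 + 710 = 702$)
$\left(N{\left(k{\left(-5 \right)} \right)} + j\right)^{2} = \left(\frac{2 \left(-4 + 2 \left(-5\right)\right)}{10 + \left(-4 + 2 \left(-5\right)\right)} + 702\right)^{2} = \left(\frac{2 \left(-4 - 10\right)}{10 - 14} + 702\right)^{2} = \left(2 \left(-14\right) \frac{1}{10 - 14} + 702\right)^{2} = \left(2 \left(-14\right) \frac{1}{-4} + 702\right)^{2} = \left(2 \left(-14\right) \left(- \frac{1}{4}\right) + 702\right)^{2} = \left(7 + 702\right)^{2} = 709^{2} = 502681$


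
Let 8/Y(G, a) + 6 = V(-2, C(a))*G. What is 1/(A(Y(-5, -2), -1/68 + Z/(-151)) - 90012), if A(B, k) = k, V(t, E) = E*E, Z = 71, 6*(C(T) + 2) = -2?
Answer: -10268/924248195 ≈ -1.1110e-5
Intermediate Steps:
C(T) = -7/3 (C(T) = -2 + (1/6)*(-2) = -2 - 1/3 = -7/3)
V(t, E) = E**2
Y(G, a) = 8/(-6 + 49*G/9) (Y(G, a) = 8/(-6 + (-7/3)**2*G) = 8/(-6 + 49*G/9))
1/(A(Y(-5, -2), -1/68 + Z/(-151)) - 90012) = 1/((-1/68 + 71/(-151)) - 90012) = 1/((-1*1/68 + 71*(-1/151)) - 90012) = 1/((-1/68 - 71/151) - 90012) = 1/(-4979/10268 - 90012) = 1/(-924248195/10268) = -10268/924248195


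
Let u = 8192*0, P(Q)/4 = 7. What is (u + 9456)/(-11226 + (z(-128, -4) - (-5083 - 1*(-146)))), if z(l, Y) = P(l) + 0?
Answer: -3152/2087 ≈ -1.5103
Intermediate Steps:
P(Q) = 28 (P(Q) = 4*7 = 28)
u = 0
z(l, Y) = 28 (z(l, Y) = 28 + 0 = 28)
(u + 9456)/(-11226 + (z(-128, -4) - (-5083 - 1*(-146)))) = (0 + 9456)/(-11226 + (28 - (-5083 - 1*(-146)))) = 9456/(-11226 + (28 - (-5083 + 146))) = 9456/(-11226 + (28 - 1*(-4937))) = 9456/(-11226 + (28 + 4937)) = 9456/(-11226 + 4965) = 9456/(-6261) = 9456*(-1/6261) = -3152/2087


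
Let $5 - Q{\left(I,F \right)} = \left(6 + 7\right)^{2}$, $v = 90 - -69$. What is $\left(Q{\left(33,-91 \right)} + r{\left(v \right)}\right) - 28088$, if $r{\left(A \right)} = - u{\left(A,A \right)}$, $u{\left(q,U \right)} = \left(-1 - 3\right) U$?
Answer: $-27616$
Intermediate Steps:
$v = 159$ ($v = 90 + 69 = 159$)
$Q{\left(I,F \right)} = -164$ ($Q{\left(I,F \right)} = 5 - \left(6 + 7\right)^{2} = 5 - 13^{2} = 5 - 169 = -164$)
$u{\left(q,U \right)} = - 4 U$
$r{\left(A \right)} = 4 A$ ($r{\left(A \right)} = - \left(-4\right) A = 4 A$)
$\left(Q{\left(33,-91 \right)} + r{\left(v \right)}\right) - 28088 = \left(-164 + 4 \cdot 159\right) - 28088 = \left(-164 + 636\right) - 28088 = 472 - 28088 = -27616$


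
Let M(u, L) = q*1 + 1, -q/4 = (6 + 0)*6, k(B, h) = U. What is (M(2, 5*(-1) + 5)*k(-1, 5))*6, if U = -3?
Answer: 2574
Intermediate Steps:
k(B, h) = -3
q = -144 (q = -4*(6 + 0)*6 = -24*6 = -4*36 = -144)
M(u, L) = -143 (M(u, L) = -144*1 + 1 = -144 + 1 = -143)
(M(2, 5*(-1) + 5)*k(-1, 5))*6 = -143*(-3)*6 = 429*6 = 2574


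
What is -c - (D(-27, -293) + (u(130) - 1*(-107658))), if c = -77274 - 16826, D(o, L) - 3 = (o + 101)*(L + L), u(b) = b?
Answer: 29673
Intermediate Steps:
D(o, L) = 3 + 2*L*(101 + o) (D(o, L) = 3 + (o + 101)*(L + L) = 3 + (101 + o)*(2*L) = 3 + 2*L*(101 + o))
c = -94100
-c - (D(-27, -293) + (u(130) - 1*(-107658))) = -1*(-94100) - ((3 + 202*(-293) + 2*(-293)*(-27)) + (130 - 1*(-107658))) = 94100 - ((3 - 59186 + 15822) + (130 + 107658)) = 94100 - (-43361 + 107788) = 94100 - 1*64427 = 94100 - 64427 = 29673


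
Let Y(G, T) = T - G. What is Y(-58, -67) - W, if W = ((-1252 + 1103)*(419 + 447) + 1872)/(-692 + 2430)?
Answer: 55760/869 ≈ 64.166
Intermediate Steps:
W = -63581/869 (W = (-149*866 + 1872)/1738 = (-129034 + 1872)*(1/1738) = -127162*1/1738 = -63581/869 ≈ -73.166)
Y(-58, -67) - W = (-67 - 1*(-58)) - 1*(-63581/869) = (-67 + 58) + 63581/869 = -9 + 63581/869 = 55760/869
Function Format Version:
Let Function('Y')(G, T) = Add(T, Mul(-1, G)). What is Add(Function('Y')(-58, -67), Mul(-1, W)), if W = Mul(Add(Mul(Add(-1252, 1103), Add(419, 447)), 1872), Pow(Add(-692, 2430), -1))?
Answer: Rational(55760, 869) ≈ 64.166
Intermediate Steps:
W = Rational(-63581, 869) (W = Mul(Add(Mul(-149, 866), 1872), Pow(1738, -1)) = Mul(Add(-129034, 1872), Rational(1, 1738)) = Mul(-127162, Rational(1, 1738)) = Rational(-63581, 869) ≈ -73.166)
Add(Function('Y')(-58, -67), Mul(-1, W)) = Add(Add(-67, Mul(-1, -58)), Mul(-1, Rational(-63581, 869))) = Add(Add(-67, 58), Rational(63581, 869)) = Add(-9, Rational(63581, 869)) = Rational(55760, 869)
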